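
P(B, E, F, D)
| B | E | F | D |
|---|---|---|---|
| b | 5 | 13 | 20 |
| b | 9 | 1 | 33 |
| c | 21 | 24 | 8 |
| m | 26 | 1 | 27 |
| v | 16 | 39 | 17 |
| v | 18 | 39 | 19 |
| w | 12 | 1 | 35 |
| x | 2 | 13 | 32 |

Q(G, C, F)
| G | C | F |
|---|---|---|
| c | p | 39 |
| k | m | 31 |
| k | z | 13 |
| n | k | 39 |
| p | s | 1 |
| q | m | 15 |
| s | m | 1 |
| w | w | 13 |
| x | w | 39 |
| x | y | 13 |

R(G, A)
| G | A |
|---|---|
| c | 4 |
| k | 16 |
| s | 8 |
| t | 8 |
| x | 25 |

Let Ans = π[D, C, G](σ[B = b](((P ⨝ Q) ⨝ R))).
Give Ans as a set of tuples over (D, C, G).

Joining P and Q on F yields {(b, 5, 13, 20, k, z), (b, 5, 13, 20, w, w), (b, 5, 13, 20, x, y), (b, 9, 1, 33, p, s), (b, 9, 1, 33, s, m), (m, 26, 1, 27, p, s), (m, 26, 1, 27, s, m), (v, 16, 39, 17, c, p), (v, 16, 39, 17, n, k), (v, 16, 39, 17, x, w), (v, 18, 39, 19, c, p), (v, 18, 39, 19, n, k), (v, 18, 39, 19, x, w), (w, 12, 1, 35, p, s), (w, 12, 1, 35, s, m), (x, 2, 13, 32, k, z), (x, 2, 13, 32, w, w), (x, 2, 13, 32, x, y)}.
Joining (P ⨝ Q) and R on G yields {(b, 5, 13, 20, k, z, 16), (b, 5, 13, 20, x, y, 25), (b, 9, 1, 33, s, m, 8), (m, 26, 1, 27, s, m, 8), (v, 16, 39, 17, c, p, 4), (v, 16, 39, 17, x, w, 25), (v, 18, 39, 19, c, p, 4), (v, 18, 39, 19, x, w, 25), (w, 12, 1, 35, s, m, 8), (x, 2, 13, 32, k, z, 16), (x, 2, 13, 32, x, y, 25)}.
Selection B = b: {(b, 5, 13, 20, k, z, 16), (b, 5, 13, 20, x, y, 25), (b, 9, 1, 33, s, m, 8)}
π[D, C, G]: project onto (D, C, G) → {(20, y, x), (20, z, k), (33, m, s)}

{(20, y, x), (20, z, k), (33, m, s)}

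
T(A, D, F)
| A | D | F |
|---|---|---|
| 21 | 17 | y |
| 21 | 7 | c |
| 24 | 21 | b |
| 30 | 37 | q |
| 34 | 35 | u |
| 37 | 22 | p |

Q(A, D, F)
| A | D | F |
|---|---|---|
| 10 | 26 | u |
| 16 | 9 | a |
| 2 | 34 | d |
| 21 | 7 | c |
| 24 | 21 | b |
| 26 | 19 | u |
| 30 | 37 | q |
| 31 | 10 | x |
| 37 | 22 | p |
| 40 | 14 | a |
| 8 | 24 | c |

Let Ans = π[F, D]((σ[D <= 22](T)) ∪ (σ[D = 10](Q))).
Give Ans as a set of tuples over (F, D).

{(b, 21), (c, 7), (p, 22), (x, 10), (y, 17)}

Selection D <= 22: {(21, 17, y), (21, 7, c), (24, 21, b), (37, 22, p)}
Selection D = 10: {(31, 10, x)}
Union: {(21, 17, y), (21, 7, c), (24, 21, b), (37, 22, p)} with {(31, 10, x)} → {(21, 17, y), (21, 7, c), (24, 21, b), (31, 10, x), (37, 22, p)}
Projecting to F, D: {(b, 21), (c, 7), (p, 22), (x, 10), (y, 17)}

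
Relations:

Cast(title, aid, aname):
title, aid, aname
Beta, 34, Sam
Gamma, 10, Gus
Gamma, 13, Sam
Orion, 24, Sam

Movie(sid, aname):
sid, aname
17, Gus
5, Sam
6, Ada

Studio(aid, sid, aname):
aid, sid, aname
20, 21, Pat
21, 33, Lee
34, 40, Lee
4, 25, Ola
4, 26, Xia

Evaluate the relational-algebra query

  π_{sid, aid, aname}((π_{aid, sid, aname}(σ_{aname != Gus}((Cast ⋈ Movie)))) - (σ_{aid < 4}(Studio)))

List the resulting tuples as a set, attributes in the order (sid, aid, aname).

{(5, 13, Sam), (5, 24, Sam), (5, 34, Sam)}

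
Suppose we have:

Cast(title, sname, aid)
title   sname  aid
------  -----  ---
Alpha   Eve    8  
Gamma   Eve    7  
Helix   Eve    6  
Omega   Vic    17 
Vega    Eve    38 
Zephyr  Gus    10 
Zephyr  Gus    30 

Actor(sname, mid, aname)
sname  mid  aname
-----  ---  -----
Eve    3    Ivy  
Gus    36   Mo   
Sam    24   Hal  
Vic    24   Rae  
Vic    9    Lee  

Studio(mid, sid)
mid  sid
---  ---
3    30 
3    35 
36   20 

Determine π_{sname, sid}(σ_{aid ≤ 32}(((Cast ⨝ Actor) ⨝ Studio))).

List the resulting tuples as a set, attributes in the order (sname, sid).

{(Eve, 30), (Eve, 35), (Gus, 20)}

Natural join on sname: {(Alpha, Eve, 8, 3, Ivy), (Gamma, Eve, 7, 3, Ivy), (Helix, Eve, 6, 3, Ivy), (Omega, Vic, 17, 24, Rae), (Omega, Vic, 17, 9, Lee), (Vega, Eve, 38, 3, Ivy), (Zephyr, Gus, 10, 36, Mo), (Zephyr, Gus, 30, 36, Mo)}
Natural join on mid: {(Alpha, Eve, 8, 3, Ivy, 30), (Alpha, Eve, 8, 3, Ivy, 35), (Gamma, Eve, 7, 3, Ivy, 30), (Gamma, Eve, 7, 3, Ivy, 35), (Helix, Eve, 6, 3, Ivy, 30), (Helix, Eve, 6, 3, Ivy, 35), (Vega, Eve, 38, 3, Ivy, 30), (Vega, Eve, 38, 3, Ivy, 35), (Zephyr, Gus, 10, 36, Mo, 20), (Zephyr, Gus, 30, 36, Mo, 20)}
Apply σ_{aid ≤ 32}; surviving tuples: {(Alpha, Eve, 8, 3, Ivy, 30), (Alpha, Eve, 8, 3, Ivy, 35), (Gamma, Eve, 7, 3, Ivy, 30), (Gamma, Eve, 7, 3, Ivy, 35), (Helix, Eve, 6, 3, Ivy, 30), (Helix, Eve, 6, 3, Ivy, 35), (Zephyr, Gus, 10, 36, Mo, 20), (Zephyr, Gus, 30, 36, Mo, 20)}
Projecting to sname, sid (5 duplicate(s) eliminated): {(Eve, 30), (Eve, 35), (Gus, 20)}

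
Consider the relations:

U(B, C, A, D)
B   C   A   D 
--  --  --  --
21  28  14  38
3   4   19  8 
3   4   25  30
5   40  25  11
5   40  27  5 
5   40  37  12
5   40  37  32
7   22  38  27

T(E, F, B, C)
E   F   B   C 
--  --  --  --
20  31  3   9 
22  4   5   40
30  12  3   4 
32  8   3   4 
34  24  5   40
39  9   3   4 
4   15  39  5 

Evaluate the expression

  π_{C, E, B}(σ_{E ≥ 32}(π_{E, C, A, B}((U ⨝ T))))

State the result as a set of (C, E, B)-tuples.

{(4, 32, 3), (4, 39, 3), (40, 34, 5)}

Joining U and T on B, C yields {(3, 4, 19, 8, 30, 12), (3, 4, 19, 8, 32, 8), (3, 4, 19, 8, 39, 9), (3, 4, 25, 30, 30, 12), (3, 4, 25, 30, 32, 8), (3, 4, 25, 30, 39, 9), (5, 40, 25, 11, 22, 4), (5, 40, 25, 11, 34, 24), (5, 40, 27, 5, 22, 4), (5, 40, 27, 5, 34, 24), (5, 40, 37, 12, 22, 4), (5, 40, 37, 12, 34, 24), (5, 40, 37, 32, 22, 4), (5, 40, 37, 32, 34, 24)}.
Keep only column(s) E, C, A, B (2 duplicate(s) eliminated): {(22, 40, 25, 5), (22, 40, 27, 5), (22, 40, 37, 5), (30, 4, 19, 3), (30, 4, 25, 3), (32, 4, 19, 3), (32, 4, 25, 3), (34, 40, 25, 5), (34, 40, 27, 5), (34, 40, 37, 5), (39, 4, 19, 3), (39, 4, 25, 3)}
Selection E ≥ 32: {(32, 4, 19, 3), (32, 4, 25, 3), (34, 40, 25, 5), (34, 40, 27, 5), (34, 40, 37, 5), (39, 4, 19, 3), (39, 4, 25, 3)}
Keep only column(s) C, E, B (4 duplicate(s) eliminated): {(4, 32, 3), (4, 39, 3), (40, 34, 5)}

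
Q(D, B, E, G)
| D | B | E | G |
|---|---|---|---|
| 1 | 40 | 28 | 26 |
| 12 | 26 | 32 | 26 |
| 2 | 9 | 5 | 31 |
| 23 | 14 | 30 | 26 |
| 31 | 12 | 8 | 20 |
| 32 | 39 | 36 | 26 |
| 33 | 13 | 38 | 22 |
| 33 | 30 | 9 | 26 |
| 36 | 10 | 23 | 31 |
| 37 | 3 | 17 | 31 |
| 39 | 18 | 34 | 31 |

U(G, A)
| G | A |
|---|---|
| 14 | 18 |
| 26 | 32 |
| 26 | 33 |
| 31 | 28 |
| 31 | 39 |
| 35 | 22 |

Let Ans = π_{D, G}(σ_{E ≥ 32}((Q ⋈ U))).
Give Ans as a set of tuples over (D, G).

Natural join on G: {(1, 40, 28, 26, 32), (1, 40, 28, 26, 33), (12, 26, 32, 26, 32), (12, 26, 32, 26, 33), (2, 9, 5, 31, 28), (2, 9, 5, 31, 39), (23, 14, 30, 26, 32), (23, 14, 30, 26, 33), (32, 39, 36, 26, 32), (32, 39, 36, 26, 33), (33, 30, 9, 26, 32), (33, 30, 9, 26, 33), (36, 10, 23, 31, 28), (36, 10, 23, 31, 39), (37, 3, 17, 31, 28), (37, 3, 17, 31, 39), (39, 18, 34, 31, 28), (39, 18, 34, 31, 39)}
Apply σ_{E ≥ 32}; surviving tuples: {(12, 26, 32, 26, 32), (12, 26, 32, 26, 33), (32, 39, 36, 26, 32), (32, 39, 36, 26, 33), (39, 18, 34, 31, 28), (39, 18, 34, 31, 39)}
π[D, G]: project onto (D, G) (3 duplicate(s) eliminated) → {(12, 26), (32, 26), (39, 31)}

{(12, 26), (32, 26), (39, 31)}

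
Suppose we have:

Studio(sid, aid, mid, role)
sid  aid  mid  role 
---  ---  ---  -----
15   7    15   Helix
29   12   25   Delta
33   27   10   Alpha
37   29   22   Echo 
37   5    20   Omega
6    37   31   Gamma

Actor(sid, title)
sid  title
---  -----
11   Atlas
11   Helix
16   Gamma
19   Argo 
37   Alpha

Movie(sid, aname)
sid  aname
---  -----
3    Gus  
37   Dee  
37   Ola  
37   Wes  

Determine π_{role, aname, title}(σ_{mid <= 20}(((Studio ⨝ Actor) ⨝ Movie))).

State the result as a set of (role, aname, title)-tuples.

Joining Studio and Actor on sid yields {(37, 29, 22, Echo, Alpha), (37, 5, 20, Omega, Alpha)}.
Joining (Studio ⨝ Actor) and Movie on sid yields {(37, 29, 22, Echo, Alpha, Dee), (37, 29, 22, Echo, Alpha, Ola), (37, 29, 22, Echo, Alpha, Wes), (37, 5, 20, Omega, Alpha, Dee), (37, 5, 20, Omega, Alpha, Ola), (37, 5, 20, Omega, Alpha, Wes)}.
Filtering on mid <= 20 leaves {(37, 5, 20, Omega, Alpha, Dee), (37, 5, 20, Omega, Alpha, Ola), (37, 5, 20, Omega, Alpha, Wes)}.
Keep only column(s) role, aname, title: {(Omega, Dee, Alpha), (Omega, Ola, Alpha), (Omega, Wes, Alpha)}

{(Omega, Dee, Alpha), (Omega, Ola, Alpha), (Omega, Wes, Alpha)}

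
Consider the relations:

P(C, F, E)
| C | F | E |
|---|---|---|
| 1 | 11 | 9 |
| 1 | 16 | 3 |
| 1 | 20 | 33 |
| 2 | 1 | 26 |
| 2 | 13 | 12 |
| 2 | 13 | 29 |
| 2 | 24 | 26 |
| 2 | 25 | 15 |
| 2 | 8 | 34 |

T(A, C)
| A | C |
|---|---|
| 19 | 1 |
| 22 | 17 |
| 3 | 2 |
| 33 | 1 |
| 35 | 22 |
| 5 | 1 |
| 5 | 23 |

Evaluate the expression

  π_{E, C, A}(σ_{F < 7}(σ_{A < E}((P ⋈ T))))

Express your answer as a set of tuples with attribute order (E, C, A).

{(26, 2, 3)}

P ⋈ T (natural join on C): {(1, 11, 9, 19), (1, 11, 9, 33), (1, 11, 9, 5), (1, 16, 3, 19), (1, 16, 3, 33), (1, 16, 3, 5), (1, 20, 33, 19), (1, 20, 33, 33), (1, 20, 33, 5), (2, 1, 26, 3), (2, 13, 12, 3), (2, 13, 29, 3), (2, 24, 26, 3), (2, 25, 15, 3), (2, 8, 34, 3)}
Apply σ_{A < E}; surviving tuples: {(1, 11, 9, 5), (1, 20, 33, 19), (1, 20, 33, 5), (2, 1, 26, 3), (2, 13, 12, 3), (2, 13, 29, 3), (2, 24, 26, 3), (2, 25, 15, 3), (2, 8, 34, 3)}
Apply σ_{F < 7}; surviving tuples: {(2, 1, 26, 3)}
π_{E, C, A} gives {(26, 2, 3)}.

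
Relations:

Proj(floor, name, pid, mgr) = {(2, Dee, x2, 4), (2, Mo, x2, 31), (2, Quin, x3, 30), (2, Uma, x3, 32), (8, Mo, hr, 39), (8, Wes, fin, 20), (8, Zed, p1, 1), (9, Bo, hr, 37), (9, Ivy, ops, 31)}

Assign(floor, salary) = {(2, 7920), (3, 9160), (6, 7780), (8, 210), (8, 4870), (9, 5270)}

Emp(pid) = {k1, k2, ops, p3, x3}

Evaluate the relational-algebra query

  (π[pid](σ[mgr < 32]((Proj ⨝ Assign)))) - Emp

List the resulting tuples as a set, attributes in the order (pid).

{fin, p1, x2}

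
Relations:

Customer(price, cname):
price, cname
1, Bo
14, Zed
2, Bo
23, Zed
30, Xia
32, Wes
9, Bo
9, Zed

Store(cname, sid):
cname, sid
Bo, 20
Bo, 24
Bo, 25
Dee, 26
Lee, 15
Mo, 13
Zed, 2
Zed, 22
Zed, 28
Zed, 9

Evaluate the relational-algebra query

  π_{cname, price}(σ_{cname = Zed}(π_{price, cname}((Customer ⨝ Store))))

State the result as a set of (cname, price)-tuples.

Customer ⋈ Store (natural join on cname): {(1, Bo, 20), (1, Bo, 24), (1, Bo, 25), (14, Zed, 2), (14, Zed, 22), (14, Zed, 28), (14, Zed, 9), (2, Bo, 20), (2, Bo, 24), (2, Bo, 25), (23, Zed, 2), (23, Zed, 22), (23, Zed, 28), (23, Zed, 9), (9, Bo, 20), (9, Bo, 24), (9, Bo, 25), (9, Zed, 2), (9, Zed, 22), (9, Zed, 28), (9, Zed, 9)}
π_{price, cname} gives {(1, Bo), (14, Zed), (2, Bo), (23, Zed), (9, Bo), (9, Zed)} (15 duplicate(s) eliminated).
σ[cname = Zed]: keep tuples satisfying cname = Zed → {(14, Zed), (23, Zed), (9, Zed)}
π_{cname, price} gives {(Zed, 14), (Zed, 23), (Zed, 9)}.

{(Zed, 14), (Zed, 23), (Zed, 9)}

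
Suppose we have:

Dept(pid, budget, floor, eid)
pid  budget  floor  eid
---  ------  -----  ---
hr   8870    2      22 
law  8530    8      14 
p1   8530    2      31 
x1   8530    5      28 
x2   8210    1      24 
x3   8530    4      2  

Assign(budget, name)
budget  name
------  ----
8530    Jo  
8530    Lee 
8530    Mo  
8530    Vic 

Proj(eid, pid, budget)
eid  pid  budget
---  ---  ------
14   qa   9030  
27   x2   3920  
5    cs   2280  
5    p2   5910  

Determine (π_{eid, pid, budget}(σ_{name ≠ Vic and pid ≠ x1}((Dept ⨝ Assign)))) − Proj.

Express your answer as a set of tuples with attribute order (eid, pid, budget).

{(14, law, 8530), (2, x3, 8530), (31, p1, 8530)}

Natural join on budget: {(law, 8530, 8, 14, Jo), (law, 8530, 8, 14, Lee), (law, 8530, 8, 14, Mo), (law, 8530, 8, 14, Vic), (p1, 8530, 2, 31, Jo), (p1, 8530, 2, 31, Lee), (p1, 8530, 2, 31, Mo), (p1, 8530, 2, 31, Vic), (x1, 8530, 5, 28, Jo), (x1, 8530, 5, 28, Lee), (x1, 8530, 5, 28, Mo), (x1, 8530, 5, 28, Vic), (x3, 8530, 4, 2, Jo), (x3, 8530, 4, 2, Lee), (x3, 8530, 4, 2, Mo), (x3, 8530, 4, 2, Vic)}
Selection name ≠ Vic and pid ≠ x1: {(law, 8530, 8, 14, Jo), (law, 8530, 8, 14, Lee), (law, 8530, 8, 14, Mo), (p1, 8530, 2, 31, Jo), (p1, 8530, 2, 31, Lee), (p1, 8530, 2, 31, Mo), (x3, 8530, 4, 2, Jo), (x3, 8530, 4, 2, Lee), (x3, 8530, 4, 2, Mo)}
Projecting to eid, pid, budget (6 duplicate(s) eliminated): {(14, law, 8530), (2, x3, 8530), (31, p1, 8530)}
Set difference of the two operands is {(14, law, 8530), (2, x3, 8530), (31, p1, 8530)}.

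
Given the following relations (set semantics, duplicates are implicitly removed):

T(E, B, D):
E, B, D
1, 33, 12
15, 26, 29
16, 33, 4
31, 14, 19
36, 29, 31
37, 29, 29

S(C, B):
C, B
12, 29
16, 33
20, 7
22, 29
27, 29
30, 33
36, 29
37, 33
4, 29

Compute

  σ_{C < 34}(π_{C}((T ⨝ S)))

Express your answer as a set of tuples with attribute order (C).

Natural join on B: {(1, 33, 12, 16), (1, 33, 12, 30), (1, 33, 12, 37), (16, 33, 4, 16), (16, 33, 4, 30), (16, 33, 4, 37), (36, 29, 31, 12), (36, 29, 31, 22), (36, 29, 31, 27), (36, 29, 31, 36), (36, 29, 31, 4), (37, 29, 29, 12), (37, 29, 29, 22), (37, 29, 29, 27), (37, 29, 29, 36), (37, 29, 29, 4)}
π[C]: project onto (C) (8 duplicate(s) eliminated) → {12, 16, 22, 27, 30, 36, 37, 4}
Selection C < 34: {12, 16, 22, 27, 30, 4}

{12, 16, 22, 27, 30, 4}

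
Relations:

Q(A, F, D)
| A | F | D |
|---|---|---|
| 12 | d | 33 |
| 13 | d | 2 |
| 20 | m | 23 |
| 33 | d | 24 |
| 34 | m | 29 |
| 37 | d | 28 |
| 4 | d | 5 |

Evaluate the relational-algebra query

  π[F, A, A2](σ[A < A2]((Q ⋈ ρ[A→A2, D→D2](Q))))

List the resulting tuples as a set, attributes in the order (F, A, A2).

ρ[A→A2, D→D2]: schema becomes (A2, F, D2); tuples unchanged.
Natural join on F: {(12, d, 33, 12, 33), (12, d, 33, 13, 2), (12, d, 33, 33, 24), (12, d, 33, 37, 28), (12, d, 33, 4, 5), (13, d, 2, 12, 33), (13, d, 2, 13, 2), (13, d, 2, 33, 24), (13, d, 2, 37, 28), (13, d, 2, 4, 5), (20, m, 23, 20, 23), (20, m, 23, 34, 29), (33, d, 24, 12, 33), (33, d, 24, 13, 2), (33, d, 24, 33, 24), (33, d, 24, 37, 28), (33, d, 24, 4, 5), (34, m, 29, 20, 23), (34, m, 29, 34, 29), (37, d, 28, 12, 33), (37, d, 28, 13, 2), (37, d, 28, 33, 24), (37, d, 28, 37, 28), (37, d, 28, 4, 5), (4, d, 5, 12, 33), (4, d, 5, 13, 2), (4, d, 5, 33, 24), (4, d, 5, 37, 28), (4, d, 5, 4, 5)}
Filtering on A < A2 leaves {(12, d, 33, 13, 2), (12, d, 33, 33, 24), (12, d, 33, 37, 28), (13, d, 2, 33, 24), (13, d, 2, 37, 28), (20, m, 23, 34, 29), (33, d, 24, 37, 28), (4, d, 5, 12, 33), (4, d, 5, 13, 2), (4, d, 5, 33, 24), (4, d, 5, 37, 28)}.
π[F, A, A2]: project onto (F, A, A2) → {(d, 12, 13), (d, 12, 33), (d, 12, 37), (d, 13, 33), (d, 13, 37), (d, 33, 37), (d, 4, 12), (d, 4, 13), (d, 4, 33), (d, 4, 37), (m, 20, 34)}

{(d, 12, 13), (d, 12, 33), (d, 12, 37), (d, 13, 33), (d, 13, 37), (d, 33, 37), (d, 4, 12), (d, 4, 13), (d, 4, 33), (d, 4, 37), (m, 20, 34)}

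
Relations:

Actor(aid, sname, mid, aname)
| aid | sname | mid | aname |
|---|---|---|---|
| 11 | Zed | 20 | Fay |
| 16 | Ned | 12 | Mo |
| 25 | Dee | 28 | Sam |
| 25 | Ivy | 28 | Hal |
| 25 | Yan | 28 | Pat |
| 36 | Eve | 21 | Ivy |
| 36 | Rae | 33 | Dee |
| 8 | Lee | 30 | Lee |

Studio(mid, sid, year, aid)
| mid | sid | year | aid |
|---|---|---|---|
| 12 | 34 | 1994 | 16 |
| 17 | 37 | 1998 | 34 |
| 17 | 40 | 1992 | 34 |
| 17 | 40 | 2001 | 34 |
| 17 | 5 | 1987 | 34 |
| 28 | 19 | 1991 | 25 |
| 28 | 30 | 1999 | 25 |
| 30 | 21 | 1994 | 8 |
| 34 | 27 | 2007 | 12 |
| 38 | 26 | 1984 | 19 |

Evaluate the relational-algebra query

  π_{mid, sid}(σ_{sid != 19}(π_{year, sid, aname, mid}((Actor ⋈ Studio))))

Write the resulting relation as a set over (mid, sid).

{(12, 34), (28, 30), (30, 21)}

Natural join on aid, mid: {(16, Ned, 12, Mo, 34, 1994), (25, Dee, 28, Sam, 19, 1991), (25, Dee, 28, Sam, 30, 1999), (25, Ivy, 28, Hal, 19, 1991), (25, Ivy, 28, Hal, 30, 1999), (25, Yan, 28, Pat, 19, 1991), (25, Yan, 28, Pat, 30, 1999), (8, Lee, 30, Lee, 21, 1994)}
Projecting to year, sid, aname, mid: {(1991, 19, Hal, 28), (1991, 19, Pat, 28), (1991, 19, Sam, 28), (1994, 21, Lee, 30), (1994, 34, Mo, 12), (1999, 30, Hal, 28), (1999, 30, Pat, 28), (1999, 30, Sam, 28)}
Selection sid != 19: {(1994, 21, Lee, 30), (1994, 34, Mo, 12), (1999, 30, Hal, 28), (1999, 30, Pat, 28), (1999, 30, Sam, 28)}
Projecting to mid, sid (2 duplicate(s) eliminated): {(12, 34), (28, 30), (30, 21)}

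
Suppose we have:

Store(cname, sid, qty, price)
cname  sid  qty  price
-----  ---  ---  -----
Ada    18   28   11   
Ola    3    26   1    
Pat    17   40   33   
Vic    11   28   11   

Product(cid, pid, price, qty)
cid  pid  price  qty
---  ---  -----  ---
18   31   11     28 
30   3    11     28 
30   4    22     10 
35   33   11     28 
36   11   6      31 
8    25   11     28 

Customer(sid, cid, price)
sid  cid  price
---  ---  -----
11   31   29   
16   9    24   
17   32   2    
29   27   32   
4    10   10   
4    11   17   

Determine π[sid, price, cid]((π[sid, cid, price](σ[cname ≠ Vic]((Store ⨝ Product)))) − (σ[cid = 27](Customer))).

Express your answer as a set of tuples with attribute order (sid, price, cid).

Joining Store and Product on qty, price yields {(Ada, 18, 28, 11, 18, 31), (Ada, 18, 28, 11, 30, 3), (Ada, 18, 28, 11, 35, 33), (Ada, 18, 28, 11, 8, 25), (Vic, 11, 28, 11, 18, 31), (Vic, 11, 28, 11, 30, 3), (Vic, 11, 28, 11, 35, 33), (Vic, 11, 28, 11, 8, 25)}.
Filtering on cname ≠ Vic leaves {(Ada, 18, 28, 11, 18, 31), (Ada, 18, 28, 11, 30, 3), (Ada, 18, 28, 11, 35, 33), (Ada, 18, 28, 11, 8, 25)}.
π_{sid, cid, price} gives {(18, 18, 11), (18, 30, 11), (18, 35, 11), (18, 8, 11)}.
Filtering on cid = 27 leaves {(29, 27, 32)}.
Set difference of the two operands is {(18, 18, 11), (18, 30, 11), (18, 35, 11), (18, 8, 11)}.
π_{sid, price, cid} gives {(18, 11, 18), (18, 11, 30), (18, 11, 35), (18, 11, 8)}.

{(18, 11, 18), (18, 11, 30), (18, 11, 35), (18, 11, 8)}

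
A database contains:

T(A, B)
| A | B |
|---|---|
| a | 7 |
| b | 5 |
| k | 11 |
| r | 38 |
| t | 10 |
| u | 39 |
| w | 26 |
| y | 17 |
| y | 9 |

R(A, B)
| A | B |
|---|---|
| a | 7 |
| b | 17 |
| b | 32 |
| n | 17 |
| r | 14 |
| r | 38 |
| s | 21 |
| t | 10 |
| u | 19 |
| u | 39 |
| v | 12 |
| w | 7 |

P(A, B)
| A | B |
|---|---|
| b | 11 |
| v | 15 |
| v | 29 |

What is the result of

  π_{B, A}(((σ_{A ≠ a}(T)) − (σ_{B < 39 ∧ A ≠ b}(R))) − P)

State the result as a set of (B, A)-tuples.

Selection A ≠ a: {(b, 5), (k, 11), (r, 38), (t, 10), (u, 39), (w, 26), (y, 17), (y, 9)}
Selection B < 39 ∧ A ≠ b: {(a, 7), (n, 17), (r, 14), (r, 38), (s, 21), (t, 10), (u, 19), (v, 12), (w, 7)}
Set difference of the two operands is {(b, 5), (k, 11), (u, 39), (w, 26), (y, 17), (y, 9)}.
Set difference of the two operands is {(b, 5), (k, 11), (u, 39), (w, 26), (y, 17), (y, 9)}.
π_{B, A} gives {(11, k), (17, y), (26, w), (39, u), (5, b), (9, y)}.

{(11, k), (17, y), (26, w), (39, u), (5, b), (9, y)}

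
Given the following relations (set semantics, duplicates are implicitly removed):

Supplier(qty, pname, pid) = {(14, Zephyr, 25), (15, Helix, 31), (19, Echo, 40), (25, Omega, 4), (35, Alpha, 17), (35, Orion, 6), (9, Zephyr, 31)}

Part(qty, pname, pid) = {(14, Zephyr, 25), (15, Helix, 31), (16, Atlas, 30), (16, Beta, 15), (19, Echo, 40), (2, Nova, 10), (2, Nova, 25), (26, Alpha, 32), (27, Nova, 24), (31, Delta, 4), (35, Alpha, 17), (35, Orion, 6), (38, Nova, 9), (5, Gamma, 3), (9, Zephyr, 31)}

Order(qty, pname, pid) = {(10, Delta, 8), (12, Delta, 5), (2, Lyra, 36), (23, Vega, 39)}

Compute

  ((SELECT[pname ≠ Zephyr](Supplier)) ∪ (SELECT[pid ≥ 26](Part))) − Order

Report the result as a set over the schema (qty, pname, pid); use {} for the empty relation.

Selection pname ≠ Zephyr: {(15, Helix, 31), (19, Echo, 40), (25, Omega, 4), (35, Alpha, 17), (35, Orion, 6)}
Selection pid ≥ 26: {(15, Helix, 31), (16, Atlas, 30), (19, Echo, 40), (26, Alpha, 32), (9, Zephyr, 31)}
Taking the union: {(15, Helix, 31), (16, Atlas, 30), (19, Echo, 40), (25, Omega, 4), (26, Alpha, 32), (35, Alpha, 17), (35, Orion, 6), (9, Zephyr, 31)}
Taking the difference: {(15, Helix, 31), (16, Atlas, 30), (19, Echo, 40), (25, Omega, 4), (26, Alpha, 32), (35, Alpha, 17), (35, Orion, 6), (9, Zephyr, 31)}

{(15, Helix, 31), (16, Atlas, 30), (19, Echo, 40), (25, Omega, 4), (26, Alpha, 32), (35, Alpha, 17), (35, Orion, 6), (9, Zephyr, 31)}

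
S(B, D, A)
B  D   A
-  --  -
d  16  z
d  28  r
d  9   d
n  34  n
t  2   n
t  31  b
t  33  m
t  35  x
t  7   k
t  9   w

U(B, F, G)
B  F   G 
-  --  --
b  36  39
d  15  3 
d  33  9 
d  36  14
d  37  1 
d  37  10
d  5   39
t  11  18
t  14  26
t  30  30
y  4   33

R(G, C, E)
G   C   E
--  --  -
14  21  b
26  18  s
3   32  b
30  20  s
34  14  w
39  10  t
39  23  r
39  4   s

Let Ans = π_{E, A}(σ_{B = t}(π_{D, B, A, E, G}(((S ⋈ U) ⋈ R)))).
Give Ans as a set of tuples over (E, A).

Joining S and U on B yields {(d, 16, z, 15, 3), (d, 16, z, 33, 9), (d, 16, z, 36, 14), (d, 16, z, 37, 1), (d, 16, z, 37, 10), (d, 16, z, 5, 39), (d, 28, r, 15, 3), (d, 28, r, 33, 9), (d, 28, r, 36, 14), (d, 28, r, 37, 1), (d, 28, r, 37, 10), (d, 28, r, 5, 39), (d, 9, d, 15, 3), (d, 9, d, 33, 9), (d, 9, d, 36, 14), (d, 9, d, 37, 1), (d, 9, d, 37, 10), (d, 9, d, 5, 39), (t, 2, n, 11, 18), (t, 2, n, 14, 26), (t, 2, n, 30, 30), (t, 31, b, 11, 18), (t, 31, b, 14, 26), (t, 31, b, 30, 30), (t, 33, m, 11, 18), (t, 33, m, 14, 26), (t, 33, m, 30, 30), (t, 35, x, 11, 18), (t, 35, x, 14, 26), (t, 35, x, 30, 30), (t, 7, k, 11, 18), (t, 7, k, 14, 26), (t, 7, k, 30, 30), (t, 9, w, 11, 18), (t, 9, w, 14, 26), (t, 9, w, 30, 30)}.
Joining (S ⋈ U) and R on G yields {(d, 16, z, 15, 3, 32, b), (d, 16, z, 36, 14, 21, b), (d, 16, z, 5, 39, 10, t), (d, 16, z, 5, 39, 23, r), (d, 16, z, 5, 39, 4, s), (d, 28, r, 15, 3, 32, b), (d, 28, r, 36, 14, 21, b), (d, 28, r, 5, 39, 10, t), (d, 28, r, 5, 39, 23, r), (d, 28, r, 5, 39, 4, s), (d, 9, d, 15, 3, 32, b), (d, 9, d, 36, 14, 21, b), (d, 9, d, 5, 39, 10, t), (d, 9, d, 5, 39, 23, r), (d, 9, d, 5, 39, 4, s), (t, 2, n, 14, 26, 18, s), (t, 2, n, 30, 30, 20, s), (t, 31, b, 14, 26, 18, s), (t, 31, b, 30, 30, 20, s), (t, 33, m, 14, 26, 18, s), (t, 33, m, 30, 30, 20, s), (t, 35, x, 14, 26, 18, s), (t, 35, x, 30, 30, 20, s), (t, 7, k, 14, 26, 18, s), (t, 7, k, 30, 30, 20, s), (t, 9, w, 14, 26, 18, s), (t, 9, w, 30, 30, 20, s)}.
π_{D, B, A, E, G} gives {(16, d, z, b, 14), (16, d, z, b, 3), (16, d, z, r, 39), (16, d, z, s, 39), (16, d, z, t, 39), (2, t, n, s, 26), (2, t, n, s, 30), (28, d, r, b, 14), (28, d, r, b, 3), (28, d, r, r, 39), (28, d, r, s, 39), (28, d, r, t, 39), (31, t, b, s, 26), (31, t, b, s, 30), (33, t, m, s, 26), (33, t, m, s, 30), (35, t, x, s, 26), (35, t, x, s, 30), (7, t, k, s, 26), (7, t, k, s, 30), (9, d, d, b, 14), (9, d, d, b, 3), (9, d, d, r, 39), (9, d, d, s, 39), (9, d, d, t, 39), (9, t, w, s, 26), (9, t, w, s, 30)}.
Filtering on B = t leaves {(2, t, n, s, 26), (2, t, n, s, 30), (31, t, b, s, 26), (31, t, b, s, 30), (33, t, m, s, 26), (33, t, m, s, 30), (35, t, x, s, 26), (35, t, x, s, 30), (7, t, k, s, 26), (7, t, k, s, 30), (9, t, w, s, 26), (9, t, w, s, 30)}.
π_{E, A} gives {(s, b), (s, k), (s, m), (s, n), (s, w), (s, x)} (6 duplicate(s) eliminated).

{(s, b), (s, k), (s, m), (s, n), (s, w), (s, x)}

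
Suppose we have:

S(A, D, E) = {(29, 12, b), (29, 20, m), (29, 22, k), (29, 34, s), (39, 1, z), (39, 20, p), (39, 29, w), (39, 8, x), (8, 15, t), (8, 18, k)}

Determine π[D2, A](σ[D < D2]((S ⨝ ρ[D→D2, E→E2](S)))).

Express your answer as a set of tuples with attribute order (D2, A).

{(18, 8), (20, 29), (20, 39), (22, 29), (29, 39), (34, 29), (8, 39)}

ρ[D→D2, E→E2]: schema becomes (A, D2, E2); tuples unchanged.
Joining S and ρ[D→D2, E→E2](S) on A yields {(29, 12, b, 12, b), (29, 12, b, 20, m), (29, 12, b, 22, k), (29, 12, b, 34, s), (29, 20, m, 12, b), (29, 20, m, 20, m), (29, 20, m, 22, k), (29, 20, m, 34, s), (29, 22, k, 12, b), (29, 22, k, 20, m), (29, 22, k, 22, k), (29, 22, k, 34, s), (29, 34, s, 12, b), (29, 34, s, 20, m), (29, 34, s, 22, k), (29, 34, s, 34, s), (39, 1, z, 1, z), (39, 1, z, 20, p), (39, 1, z, 29, w), (39, 1, z, 8, x), (39, 20, p, 1, z), (39, 20, p, 20, p), (39, 20, p, 29, w), (39, 20, p, 8, x), (39, 29, w, 1, z), (39, 29, w, 20, p), (39, 29, w, 29, w), (39, 29, w, 8, x), (39, 8, x, 1, z), (39, 8, x, 20, p), (39, 8, x, 29, w), (39, 8, x, 8, x), (8, 15, t, 15, t), (8, 15, t, 18, k), (8, 18, k, 15, t), (8, 18, k, 18, k)}.
σ[D < D2]: keep tuples satisfying D < D2 → {(29, 12, b, 20, m), (29, 12, b, 22, k), (29, 12, b, 34, s), (29, 20, m, 22, k), (29, 20, m, 34, s), (29, 22, k, 34, s), (39, 1, z, 20, p), (39, 1, z, 29, w), (39, 1, z, 8, x), (39, 20, p, 29, w), (39, 8, x, 20, p), (39, 8, x, 29, w), (8, 15, t, 18, k)}
Projecting to D2, A (6 duplicate(s) eliminated): {(18, 8), (20, 29), (20, 39), (22, 29), (29, 39), (34, 29), (8, 39)}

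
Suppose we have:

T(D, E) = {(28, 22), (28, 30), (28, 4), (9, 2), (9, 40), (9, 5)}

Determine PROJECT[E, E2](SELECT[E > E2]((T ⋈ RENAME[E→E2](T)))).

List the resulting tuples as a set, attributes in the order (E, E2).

{(22, 4), (30, 22), (30, 4), (40, 2), (40, 5), (5, 2)}

ρ[E→E2]: schema becomes (D, E2); tuples unchanged.
Natural join on D: {(28, 22, 22), (28, 22, 30), (28, 22, 4), (28, 30, 22), (28, 30, 30), (28, 30, 4), (28, 4, 22), (28, 4, 30), (28, 4, 4), (9, 2, 2), (9, 2, 40), (9, 2, 5), (9, 40, 2), (9, 40, 40), (9, 40, 5), (9, 5, 2), (9, 5, 40), (9, 5, 5)}
Filtering on E > E2 leaves {(28, 22, 4), (28, 30, 22), (28, 30, 4), (9, 40, 2), (9, 40, 5), (9, 5, 2)}.
Keep only column(s) E, E2: {(22, 4), (30, 22), (30, 4), (40, 2), (40, 5), (5, 2)}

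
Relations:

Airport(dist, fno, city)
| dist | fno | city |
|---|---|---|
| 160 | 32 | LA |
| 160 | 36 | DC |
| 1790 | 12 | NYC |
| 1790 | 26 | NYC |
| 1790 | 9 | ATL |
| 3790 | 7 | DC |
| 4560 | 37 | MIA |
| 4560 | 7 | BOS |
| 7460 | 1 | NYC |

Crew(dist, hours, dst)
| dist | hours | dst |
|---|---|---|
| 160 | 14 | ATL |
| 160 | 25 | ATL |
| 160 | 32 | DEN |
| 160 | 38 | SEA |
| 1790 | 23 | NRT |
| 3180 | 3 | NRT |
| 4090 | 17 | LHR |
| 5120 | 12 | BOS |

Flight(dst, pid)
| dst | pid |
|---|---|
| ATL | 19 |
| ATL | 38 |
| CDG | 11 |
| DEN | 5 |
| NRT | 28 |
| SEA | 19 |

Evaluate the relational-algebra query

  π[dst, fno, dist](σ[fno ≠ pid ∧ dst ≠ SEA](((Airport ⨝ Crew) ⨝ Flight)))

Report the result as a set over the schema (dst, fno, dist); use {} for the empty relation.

{(ATL, 32, 160), (ATL, 36, 160), (DEN, 32, 160), (DEN, 36, 160), (NRT, 12, 1790), (NRT, 26, 1790), (NRT, 9, 1790)}

Joining Airport and Crew on dist yields {(160, 32, LA, 14, ATL), (160, 32, LA, 25, ATL), (160, 32, LA, 32, DEN), (160, 32, LA, 38, SEA), (160, 36, DC, 14, ATL), (160, 36, DC, 25, ATL), (160, 36, DC, 32, DEN), (160, 36, DC, 38, SEA), (1790, 12, NYC, 23, NRT), (1790, 26, NYC, 23, NRT), (1790, 9, ATL, 23, NRT)}.
Joining (Airport ⨝ Crew) and Flight on dst yields {(160, 32, LA, 14, ATL, 19), (160, 32, LA, 14, ATL, 38), (160, 32, LA, 25, ATL, 19), (160, 32, LA, 25, ATL, 38), (160, 32, LA, 32, DEN, 5), (160, 32, LA, 38, SEA, 19), (160, 36, DC, 14, ATL, 19), (160, 36, DC, 14, ATL, 38), (160, 36, DC, 25, ATL, 19), (160, 36, DC, 25, ATL, 38), (160, 36, DC, 32, DEN, 5), (160, 36, DC, 38, SEA, 19), (1790, 12, NYC, 23, NRT, 28), (1790, 26, NYC, 23, NRT, 28), (1790, 9, ATL, 23, NRT, 28)}.
σ[fno ≠ pid ∧ dst ≠ SEA]: keep tuples satisfying fno ≠ pid ∧ dst ≠ SEA → {(160, 32, LA, 14, ATL, 19), (160, 32, LA, 14, ATL, 38), (160, 32, LA, 25, ATL, 19), (160, 32, LA, 25, ATL, 38), (160, 32, LA, 32, DEN, 5), (160, 36, DC, 14, ATL, 19), (160, 36, DC, 14, ATL, 38), (160, 36, DC, 25, ATL, 19), (160, 36, DC, 25, ATL, 38), (160, 36, DC, 32, DEN, 5), (1790, 12, NYC, 23, NRT, 28), (1790, 26, NYC, 23, NRT, 28), (1790, 9, ATL, 23, NRT, 28)}
π[dst, fno, dist]: project onto (dst, fno, dist) (6 duplicate(s) eliminated) → {(ATL, 32, 160), (ATL, 36, 160), (DEN, 32, 160), (DEN, 36, 160), (NRT, 12, 1790), (NRT, 26, 1790), (NRT, 9, 1790)}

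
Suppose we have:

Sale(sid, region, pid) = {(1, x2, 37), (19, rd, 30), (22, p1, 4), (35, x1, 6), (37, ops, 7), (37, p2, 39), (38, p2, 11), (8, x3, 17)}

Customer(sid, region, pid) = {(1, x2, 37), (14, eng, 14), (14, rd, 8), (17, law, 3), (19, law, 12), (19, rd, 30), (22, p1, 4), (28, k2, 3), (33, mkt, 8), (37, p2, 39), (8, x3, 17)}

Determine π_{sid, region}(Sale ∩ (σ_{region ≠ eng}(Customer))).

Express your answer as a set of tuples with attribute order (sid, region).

{(1, x2), (19, rd), (22, p1), (37, p2), (8, x3)}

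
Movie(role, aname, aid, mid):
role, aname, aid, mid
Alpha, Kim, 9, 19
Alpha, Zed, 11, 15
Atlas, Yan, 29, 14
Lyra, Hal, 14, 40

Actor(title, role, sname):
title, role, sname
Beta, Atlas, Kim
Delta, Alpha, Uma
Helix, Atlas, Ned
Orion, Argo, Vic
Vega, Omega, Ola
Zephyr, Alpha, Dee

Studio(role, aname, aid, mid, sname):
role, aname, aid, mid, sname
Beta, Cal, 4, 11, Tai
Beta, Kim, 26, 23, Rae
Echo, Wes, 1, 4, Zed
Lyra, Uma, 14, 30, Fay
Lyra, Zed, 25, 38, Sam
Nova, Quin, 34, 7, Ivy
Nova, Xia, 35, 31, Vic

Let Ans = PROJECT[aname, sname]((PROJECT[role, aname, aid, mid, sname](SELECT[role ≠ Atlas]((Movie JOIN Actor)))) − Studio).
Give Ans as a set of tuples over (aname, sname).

{(Kim, Dee), (Kim, Uma), (Zed, Dee), (Zed, Uma)}

Joining Movie and Actor on role yields {(Alpha, Kim, 9, 19, Delta, Uma), (Alpha, Kim, 9, 19, Zephyr, Dee), (Alpha, Zed, 11, 15, Delta, Uma), (Alpha, Zed, 11, 15, Zephyr, Dee), (Atlas, Yan, 29, 14, Beta, Kim), (Atlas, Yan, 29, 14, Helix, Ned)}.
Apply σ_{role ≠ Atlas}; surviving tuples: {(Alpha, Kim, 9, 19, Delta, Uma), (Alpha, Kim, 9, 19, Zephyr, Dee), (Alpha, Zed, 11, 15, Delta, Uma), (Alpha, Zed, 11, 15, Zephyr, Dee)}
π_{role, aname, aid, mid, sname} gives {(Alpha, Kim, 9, 19, Dee), (Alpha, Kim, 9, 19, Uma), (Alpha, Zed, 11, 15, Dee), (Alpha, Zed, 11, 15, Uma)}.
Difference: {(Alpha, Kim, 9, 19, Dee), (Alpha, Kim, 9, 19, Uma), (Alpha, Zed, 11, 15, Dee), (Alpha, Zed, 11, 15, Uma)} with {(Beta, Cal, 4, 11, Tai), (Beta, Kim, 26, 23, Rae), (Echo, Wes, 1, 4, Zed), (Lyra, Uma, 14, 30, Fay), (Lyra, Zed, 25, 38, Sam), (Nova, Quin, 34, 7, Ivy), (Nova, Xia, 35, 31, Vic)} → {(Alpha, Kim, 9, 19, Dee), (Alpha, Kim, 9, 19, Uma), (Alpha, Zed, 11, 15, Dee), (Alpha, Zed, 11, 15, Uma)}
π_{aname, sname} gives {(Kim, Dee), (Kim, Uma), (Zed, Dee), (Zed, Uma)}.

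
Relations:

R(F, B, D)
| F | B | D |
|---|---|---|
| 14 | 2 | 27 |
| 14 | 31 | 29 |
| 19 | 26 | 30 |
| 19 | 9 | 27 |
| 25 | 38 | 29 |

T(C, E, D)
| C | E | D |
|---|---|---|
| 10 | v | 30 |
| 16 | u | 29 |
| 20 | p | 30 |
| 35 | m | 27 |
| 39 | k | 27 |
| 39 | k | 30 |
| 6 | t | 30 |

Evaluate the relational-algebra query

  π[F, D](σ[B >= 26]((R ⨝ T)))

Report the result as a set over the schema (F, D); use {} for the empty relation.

Natural join on D: {(14, 2, 27, 35, m), (14, 2, 27, 39, k), (14, 31, 29, 16, u), (19, 26, 30, 10, v), (19, 26, 30, 20, p), (19, 26, 30, 39, k), (19, 26, 30, 6, t), (19, 9, 27, 35, m), (19, 9, 27, 39, k), (25, 38, 29, 16, u)}
σ[B >= 26]: keep tuples satisfying B >= 26 → {(14, 31, 29, 16, u), (19, 26, 30, 10, v), (19, 26, 30, 20, p), (19, 26, 30, 39, k), (19, 26, 30, 6, t), (25, 38, 29, 16, u)}
Projecting to F, D (3 duplicate(s) eliminated): {(14, 29), (19, 30), (25, 29)}

{(14, 29), (19, 30), (25, 29)}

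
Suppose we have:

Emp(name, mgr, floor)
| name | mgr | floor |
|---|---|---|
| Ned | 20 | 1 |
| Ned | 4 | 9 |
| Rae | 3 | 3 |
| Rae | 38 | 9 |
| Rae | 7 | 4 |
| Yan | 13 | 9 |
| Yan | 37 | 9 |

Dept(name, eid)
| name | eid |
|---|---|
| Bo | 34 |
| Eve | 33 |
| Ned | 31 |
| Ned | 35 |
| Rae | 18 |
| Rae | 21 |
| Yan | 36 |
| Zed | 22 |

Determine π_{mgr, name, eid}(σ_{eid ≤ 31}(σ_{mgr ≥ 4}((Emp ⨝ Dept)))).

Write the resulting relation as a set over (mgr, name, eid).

{(20, Ned, 31), (38, Rae, 18), (38, Rae, 21), (4, Ned, 31), (7, Rae, 18), (7, Rae, 21)}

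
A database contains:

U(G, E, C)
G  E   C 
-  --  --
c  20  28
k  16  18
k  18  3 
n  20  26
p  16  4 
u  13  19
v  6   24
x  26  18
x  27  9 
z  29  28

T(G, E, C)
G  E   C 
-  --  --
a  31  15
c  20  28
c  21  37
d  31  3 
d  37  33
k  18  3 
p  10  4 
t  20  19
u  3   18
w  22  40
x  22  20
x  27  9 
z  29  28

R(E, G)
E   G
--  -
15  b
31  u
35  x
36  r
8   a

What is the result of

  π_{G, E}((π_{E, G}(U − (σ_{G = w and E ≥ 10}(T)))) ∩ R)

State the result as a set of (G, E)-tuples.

{}

Filtering on G = w and E ≥ 10 leaves {(w, 22, 40)}.
Taking the difference: {(c, 20, 28), (k, 16, 18), (k, 18, 3), (n, 20, 26), (p, 16, 4), (u, 13, 19), (v, 6, 24), (x, 26, 18), (x, 27, 9), (z, 29, 28)}
π[E, G]: project onto (E, G) → {(13, u), (16, k), (16, p), (18, k), (20, c), (20, n), (26, x), (27, x), (29, z), (6, v)}
Taking the intersection: {}
π[G, E]: project onto (G, E) → {}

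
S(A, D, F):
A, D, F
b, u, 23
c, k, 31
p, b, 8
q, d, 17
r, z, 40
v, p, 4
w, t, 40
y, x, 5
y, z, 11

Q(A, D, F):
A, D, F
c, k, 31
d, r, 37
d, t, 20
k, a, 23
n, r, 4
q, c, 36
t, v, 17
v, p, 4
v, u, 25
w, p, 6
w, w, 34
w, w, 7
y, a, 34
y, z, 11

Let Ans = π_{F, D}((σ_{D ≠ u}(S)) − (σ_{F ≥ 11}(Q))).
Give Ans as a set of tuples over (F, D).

{(17, d), (4, p), (40, t), (40, z), (5, x), (8, b)}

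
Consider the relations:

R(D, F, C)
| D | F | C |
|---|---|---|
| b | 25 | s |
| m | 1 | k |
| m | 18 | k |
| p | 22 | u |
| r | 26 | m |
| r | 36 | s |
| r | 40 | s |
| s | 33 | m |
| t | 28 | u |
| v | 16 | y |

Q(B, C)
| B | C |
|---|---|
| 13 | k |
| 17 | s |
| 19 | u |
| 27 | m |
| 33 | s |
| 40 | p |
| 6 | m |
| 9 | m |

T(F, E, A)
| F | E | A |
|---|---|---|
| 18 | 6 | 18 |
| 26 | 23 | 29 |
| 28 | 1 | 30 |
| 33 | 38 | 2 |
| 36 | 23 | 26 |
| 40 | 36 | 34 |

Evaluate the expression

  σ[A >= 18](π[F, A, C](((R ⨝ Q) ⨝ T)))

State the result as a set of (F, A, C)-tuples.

Joining R and Q on C yields {(b, 25, s, 17), (b, 25, s, 33), (m, 1, k, 13), (m, 18, k, 13), (p, 22, u, 19), (r, 26, m, 27), (r, 26, m, 6), (r, 26, m, 9), (r, 36, s, 17), (r, 36, s, 33), (r, 40, s, 17), (r, 40, s, 33), (s, 33, m, 27), (s, 33, m, 6), (s, 33, m, 9), (t, 28, u, 19)}.
Joining (R ⨝ Q) and T on F yields {(m, 18, k, 13, 6, 18), (r, 26, m, 27, 23, 29), (r, 26, m, 6, 23, 29), (r, 26, m, 9, 23, 29), (r, 36, s, 17, 23, 26), (r, 36, s, 33, 23, 26), (r, 40, s, 17, 36, 34), (r, 40, s, 33, 36, 34), (s, 33, m, 27, 38, 2), (s, 33, m, 6, 38, 2), (s, 33, m, 9, 38, 2), (t, 28, u, 19, 1, 30)}.
π[F, A, C]: project onto (F, A, C) (6 duplicate(s) eliminated) → {(18, 18, k), (26, 29, m), (28, 30, u), (33, 2, m), (36, 26, s), (40, 34, s)}
Filtering on A >= 18 leaves {(18, 18, k), (26, 29, m), (28, 30, u), (36, 26, s), (40, 34, s)}.

{(18, 18, k), (26, 29, m), (28, 30, u), (36, 26, s), (40, 34, s)}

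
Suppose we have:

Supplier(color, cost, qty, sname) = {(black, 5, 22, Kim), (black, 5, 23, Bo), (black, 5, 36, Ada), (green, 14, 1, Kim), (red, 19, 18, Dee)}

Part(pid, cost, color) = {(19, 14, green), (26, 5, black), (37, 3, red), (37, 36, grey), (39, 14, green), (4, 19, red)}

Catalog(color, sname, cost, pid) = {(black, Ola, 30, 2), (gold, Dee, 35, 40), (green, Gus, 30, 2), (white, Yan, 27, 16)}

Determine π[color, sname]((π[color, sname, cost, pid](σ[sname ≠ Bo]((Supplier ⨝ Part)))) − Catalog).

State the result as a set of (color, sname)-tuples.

{(black, Ada), (black, Kim), (green, Kim), (red, Dee)}

Supplier ⋈ Part (natural join on color, cost): {(black, 5, 22, Kim, 26), (black, 5, 23, Bo, 26), (black, 5, 36, Ada, 26), (green, 14, 1, Kim, 19), (green, 14, 1, Kim, 39), (red, 19, 18, Dee, 4)}
Selection sname ≠ Bo: {(black, 5, 22, Kim, 26), (black, 5, 36, Ada, 26), (green, 14, 1, Kim, 19), (green, 14, 1, Kim, 39), (red, 19, 18, Dee, 4)}
Projecting to color, sname, cost, pid: {(black, Ada, 5, 26), (black, Kim, 5, 26), (green, Kim, 14, 19), (green, Kim, 14, 39), (red, Dee, 19, 4)}
Difference: {(black, Ada, 5, 26), (black, Kim, 5, 26), (green, Kim, 14, 19), (green, Kim, 14, 39), (red, Dee, 19, 4)} with {(black, Ola, 30, 2), (gold, Dee, 35, 40), (green, Gus, 30, 2), (white, Yan, 27, 16)} → {(black, Ada, 5, 26), (black, Kim, 5, 26), (green, Kim, 14, 19), (green, Kim, 14, 39), (red, Dee, 19, 4)}
Projecting to color, sname (1 duplicate(s) eliminated): {(black, Ada), (black, Kim), (green, Kim), (red, Dee)}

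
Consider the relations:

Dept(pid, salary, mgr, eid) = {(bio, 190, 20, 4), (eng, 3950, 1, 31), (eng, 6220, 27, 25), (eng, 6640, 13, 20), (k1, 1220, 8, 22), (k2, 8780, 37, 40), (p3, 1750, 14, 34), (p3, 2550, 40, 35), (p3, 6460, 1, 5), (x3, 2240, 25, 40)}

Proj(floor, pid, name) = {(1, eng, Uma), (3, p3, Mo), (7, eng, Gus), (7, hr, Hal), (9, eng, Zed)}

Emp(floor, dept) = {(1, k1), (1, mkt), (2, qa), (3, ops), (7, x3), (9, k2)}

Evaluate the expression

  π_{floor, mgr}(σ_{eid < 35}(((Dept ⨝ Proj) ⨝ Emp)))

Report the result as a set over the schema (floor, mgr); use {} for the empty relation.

{(1, 1), (1, 13), (1, 27), (3, 1), (3, 14), (7, 1), (7, 13), (7, 27), (9, 1), (9, 13), (9, 27)}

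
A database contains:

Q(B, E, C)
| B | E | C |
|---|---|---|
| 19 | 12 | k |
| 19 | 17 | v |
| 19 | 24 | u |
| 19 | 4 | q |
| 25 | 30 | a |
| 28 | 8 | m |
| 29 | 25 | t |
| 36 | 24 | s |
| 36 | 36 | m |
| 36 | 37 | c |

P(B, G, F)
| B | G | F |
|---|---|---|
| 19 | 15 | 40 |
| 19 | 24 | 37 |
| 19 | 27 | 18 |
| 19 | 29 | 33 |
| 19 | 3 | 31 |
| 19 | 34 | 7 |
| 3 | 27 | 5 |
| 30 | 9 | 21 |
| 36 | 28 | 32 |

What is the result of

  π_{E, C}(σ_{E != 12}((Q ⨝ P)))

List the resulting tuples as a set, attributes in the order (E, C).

{(17, v), (24, s), (24, u), (36, m), (37, c), (4, q)}

Q ⋈ P (natural join on B): {(19, 12, k, 15, 40), (19, 12, k, 24, 37), (19, 12, k, 27, 18), (19, 12, k, 29, 33), (19, 12, k, 3, 31), (19, 12, k, 34, 7), (19, 17, v, 15, 40), (19, 17, v, 24, 37), (19, 17, v, 27, 18), (19, 17, v, 29, 33), (19, 17, v, 3, 31), (19, 17, v, 34, 7), (19, 24, u, 15, 40), (19, 24, u, 24, 37), (19, 24, u, 27, 18), (19, 24, u, 29, 33), (19, 24, u, 3, 31), (19, 24, u, 34, 7), (19, 4, q, 15, 40), (19, 4, q, 24, 37), (19, 4, q, 27, 18), (19, 4, q, 29, 33), (19, 4, q, 3, 31), (19, 4, q, 34, 7), (36, 24, s, 28, 32), (36, 36, m, 28, 32), (36, 37, c, 28, 32)}
Apply σ_{E != 12}; surviving tuples: {(19, 17, v, 15, 40), (19, 17, v, 24, 37), (19, 17, v, 27, 18), (19, 17, v, 29, 33), (19, 17, v, 3, 31), (19, 17, v, 34, 7), (19, 24, u, 15, 40), (19, 24, u, 24, 37), (19, 24, u, 27, 18), (19, 24, u, 29, 33), (19, 24, u, 3, 31), (19, 24, u, 34, 7), (19, 4, q, 15, 40), (19, 4, q, 24, 37), (19, 4, q, 27, 18), (19, 4, q, 29, 33), (19, 4, q, 3, 31), (19, 4, q, 34, 7), (36, 24, s, 28, 32), (36, 36, m, 28, 32), (36, 37, c, 28, 32)}
Projecting to E, C (15 duplicate(s) eliminated): {(17, v), (24, s), (24, u), (36, m), (37, c), (4, q)}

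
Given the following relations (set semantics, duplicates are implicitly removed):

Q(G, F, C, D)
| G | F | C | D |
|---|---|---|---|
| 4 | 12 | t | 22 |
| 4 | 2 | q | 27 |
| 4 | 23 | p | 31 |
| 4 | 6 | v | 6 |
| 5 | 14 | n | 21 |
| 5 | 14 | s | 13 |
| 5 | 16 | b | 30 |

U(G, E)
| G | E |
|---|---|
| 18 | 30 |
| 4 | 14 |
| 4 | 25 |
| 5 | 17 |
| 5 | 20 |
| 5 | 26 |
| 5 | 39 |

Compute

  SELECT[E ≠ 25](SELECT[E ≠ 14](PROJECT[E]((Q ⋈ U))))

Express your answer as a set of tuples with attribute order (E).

{17, 20, 26, 39}

Joining Q and U on G yields {(4, 12, t, 22, 14), (4, 12, t, 22, 25), (4, 2, q, 27, 14), (4, 2, q, 27, 25), (4, 23, p, 31, 14), (4, 23, p, 31, 25), (4, 6, v, 6, 14), (4, 6, v, 6, 25), (5, 14, n, 21, 17), (5, 14, n, 21, 20), (5, 14, n, 21, 26), (5, 14, n, 21, 39), (5, 14, s, 13, 17), (5, 14, s, 13, 20), (5, 14, s, 13, 26), (5, 14, s, 13, 39), (5, 16, b, 30, 17), (5, 16, b, 30, 20), (5, 16, b, 30, 26), (5, 16, b, 30, 39)}.
Projecting to E (14 duplicate(s) eliminated): {14, 17, 20, 25, 26, 39}
Selection E ≠ 14: {17, 20, 25, 26, 39}
Selection E ≠ 25: {17, 20, 26, 39}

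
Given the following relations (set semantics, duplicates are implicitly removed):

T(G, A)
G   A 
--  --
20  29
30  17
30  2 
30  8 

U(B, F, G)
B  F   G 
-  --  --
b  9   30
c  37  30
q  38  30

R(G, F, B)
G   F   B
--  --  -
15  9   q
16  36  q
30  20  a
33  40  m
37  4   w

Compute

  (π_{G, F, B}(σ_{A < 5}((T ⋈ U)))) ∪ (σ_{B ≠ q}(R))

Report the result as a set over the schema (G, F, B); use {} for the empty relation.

Joining T and U on G yields {(30, 17, b, 9), (30, 17, c, 37), (30, 17, q, 38), (30, 2, b, 9), (30, 2, c, 37), (30, 2, q, 38), (30, 8, b, 9), (30, 8, c, 37), (30, 8, q, 38)}.
Apply σ_{A < 5}; surviving tuples: {(30, 2, b, 9), (30, 2, c, 37), (30, 2, q, 38)}
Projecting to G, F, B: {(30, 37, c), (30, 38, q), (30, 9, b)}
Apply σ_{B ≠ q}; surviving tuples: {(30, 20, a), (33, 40, m), (37, 4, w)}
Union: {(30, 37, c), (30, 38, q), (30, 9, b)} with {(30, 20, a), (33, 40, m), (37, 4, w)} → {(30, 20, a), (30, 37, c), (30, 38, q), (30, 9, b), (33, 40, m), (37, 4, w)}

{(30, 20, a), (30, 37, c), (30, 38, q), (30, 9, b), (33, 40, m), (37, 4, w)}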